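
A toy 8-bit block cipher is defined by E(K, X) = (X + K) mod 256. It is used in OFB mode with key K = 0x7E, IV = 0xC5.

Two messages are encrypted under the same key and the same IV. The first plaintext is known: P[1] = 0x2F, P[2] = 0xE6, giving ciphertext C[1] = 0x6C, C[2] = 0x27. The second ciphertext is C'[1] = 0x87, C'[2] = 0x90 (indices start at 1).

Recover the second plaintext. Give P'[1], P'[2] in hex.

P'[1] = 0xC4, P'[2] = 0x51

In OFB with a reused IV, both messages share the same keystream S_i, so C_i ⊕ C'_i = P_i ⊕ P'_i and thus P'_i = P_i ⊕ C_i ⊕ C'_i.
P'[1]: 0x2F ⊕ 0x6C ⊕ 0x87 = 0xC4.
P'[2]: 0xE6 ⊕ 0x27 ⊕ 0x90 = 0x51.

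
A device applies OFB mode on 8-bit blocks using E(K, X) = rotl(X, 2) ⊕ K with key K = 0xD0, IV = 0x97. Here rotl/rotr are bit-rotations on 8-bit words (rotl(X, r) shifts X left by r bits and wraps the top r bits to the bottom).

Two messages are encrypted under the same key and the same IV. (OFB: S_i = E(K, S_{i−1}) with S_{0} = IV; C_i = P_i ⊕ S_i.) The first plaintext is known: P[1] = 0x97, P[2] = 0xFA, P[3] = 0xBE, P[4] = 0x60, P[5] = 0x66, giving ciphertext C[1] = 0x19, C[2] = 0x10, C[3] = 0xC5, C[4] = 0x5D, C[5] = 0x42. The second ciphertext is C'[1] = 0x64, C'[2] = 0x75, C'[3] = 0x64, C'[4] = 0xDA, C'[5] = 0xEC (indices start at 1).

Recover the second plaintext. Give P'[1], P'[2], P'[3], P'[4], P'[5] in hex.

P'[1] = 0xEA, P'[2] = 0x9F, P'[3] = 0x1F, P'[4] = 0xE7, P'[5] = 0xC8

In OFB with a reused IV, both messages share the same keystream S_i, so C_i ⊕ C'_i = P_i ⊕ P'_i and thus P'_i = P_i ⊕ C_i ⊕ C'_i.
P'[1]: 0x97 ⊕ 0x19 ⊕ 0x64 = 0xEA.
P'[2]: 0xFA ⊕ 0x10 ⊕ 0x75 = 0x9F.
P'[3]: 0xBE ⊕ 0xC5 ⊕ 0x64 = 0x1F.
P'[4]: 0x60 ⊕ 0x5D ⊕ 0xDA = 0xE7.
P'[5]: 0x66 ⊕ 0x42 ⊕ 0xEC = 0xC8.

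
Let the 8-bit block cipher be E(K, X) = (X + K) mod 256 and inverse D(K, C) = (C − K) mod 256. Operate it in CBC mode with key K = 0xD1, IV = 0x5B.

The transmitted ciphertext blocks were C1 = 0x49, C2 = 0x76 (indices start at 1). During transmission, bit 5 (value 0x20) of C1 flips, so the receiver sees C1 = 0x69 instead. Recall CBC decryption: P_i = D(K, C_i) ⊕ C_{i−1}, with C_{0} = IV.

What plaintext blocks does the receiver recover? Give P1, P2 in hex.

P1 = 0xC3, P2 = 0xCC

Only C1 changed, to 0x69. In CBC, a change in C_i garbles P_i and flips the same bit in P_{i+1}. Decrypting the received ciphertext:
P1: D(K, 0x69) = 0x98; 0x98 ⊕ 0x5B = 0xC3.
P2: D(K, 0x76) = 0xA5; 0xA5 ⊕ 0x69 = 0xCC.
Blocks that differ from the original plaintext: P1, P2.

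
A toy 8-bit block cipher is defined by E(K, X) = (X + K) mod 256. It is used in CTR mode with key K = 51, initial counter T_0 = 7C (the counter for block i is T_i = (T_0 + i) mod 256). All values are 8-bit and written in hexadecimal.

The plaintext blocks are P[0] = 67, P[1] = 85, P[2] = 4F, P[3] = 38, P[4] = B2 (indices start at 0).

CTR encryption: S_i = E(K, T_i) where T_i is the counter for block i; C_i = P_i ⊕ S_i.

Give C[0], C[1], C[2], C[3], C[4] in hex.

C[0]: T = 7C, S = E(K, T) = CD; 67 ⊕ CD = AA.
C[1]: T = 7D, S = E(K, T) = CE; 85 ⊕ CE = 4B.
C[2]: T = 7E, S = E(K, T) = CF; 4F ⊕ CF = 80.
C[3]: T = 7F, S = E(K, T) = D0; 38 ⊕ D0 = E8.
C[4]: T = 80, S = E(K, T) = D1; B2 ⊕ D1 = 63.

C[0] = AA, C[1] = 4B, C[2] = 80, C[3] = E8, C[4] = 63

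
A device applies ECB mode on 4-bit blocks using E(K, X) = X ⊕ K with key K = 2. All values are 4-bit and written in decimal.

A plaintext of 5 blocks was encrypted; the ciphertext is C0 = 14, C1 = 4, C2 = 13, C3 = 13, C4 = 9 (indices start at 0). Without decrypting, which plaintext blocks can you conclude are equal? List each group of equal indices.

ECB encrypts each block independently with the same key, so equal ciphertext blocks imply equal plaintext blocks.
C2 = C3 = 13, so P2 = P3.

P2 = P3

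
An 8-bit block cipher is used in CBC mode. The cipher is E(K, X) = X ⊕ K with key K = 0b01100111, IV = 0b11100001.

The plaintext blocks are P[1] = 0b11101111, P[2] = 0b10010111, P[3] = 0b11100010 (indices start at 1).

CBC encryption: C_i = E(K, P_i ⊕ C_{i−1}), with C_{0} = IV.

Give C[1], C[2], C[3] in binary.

C[1]: P[1] ⊕ 0b11100001 = 0b00001110; E(K, 0b00001110) = 0b01101001.
C[2]: P[2] ⊕ 0b01101001 = 0b11111110; E(K, 0b11111110) = 0b10011001.
C[3]: P[3] ⊕ 0b10011001 = 0b01111011; E(K, 0b01111011) = 0b00011100.

C[1] = 0b01101001, C[2] = 0b10011001, C[3] = 0b00011100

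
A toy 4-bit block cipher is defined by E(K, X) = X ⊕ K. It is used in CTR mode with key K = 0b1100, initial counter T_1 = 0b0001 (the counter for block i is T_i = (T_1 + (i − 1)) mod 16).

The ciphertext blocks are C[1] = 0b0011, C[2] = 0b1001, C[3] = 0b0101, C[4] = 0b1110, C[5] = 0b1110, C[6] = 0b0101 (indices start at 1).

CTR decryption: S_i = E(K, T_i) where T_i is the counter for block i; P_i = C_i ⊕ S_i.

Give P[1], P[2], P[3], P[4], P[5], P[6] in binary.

P[1]: T = 0b0001, S = E(K, T) = 0b1101; 0b0011 ⊕ 0b1101 = 0b1110.
P[2]: T = 0b0010, S = E(K, T) = 0b1110; 0b1001 ⊕ 0b1110 = 0b0111.
P[3]: T = 0b0011, S = E(K, T) = 0b1111; 0b0101 ⊕ 0b1111 = 0b1010.
P[4]: T = 0b0100, S = E(K, T) = 0b1000; 0b1110 ⊕ 0b1000 = 0b0110.
P[5]: T = 0b0101, S = E(K, T) = 0b1001; 0b1110 ⊕ 0b1001 = 0b0111.
P[6]: T = 0b0110, S = E(K, T) = 0b1010; 0b0101 ⊕ 0b1010 = 0b1111.

P[1] = 0b1110, P[2] = 0b0111, P[3] = 0b1010, P[4] = 0b0110, P[5] = 0b0111, P[6] = 0b1111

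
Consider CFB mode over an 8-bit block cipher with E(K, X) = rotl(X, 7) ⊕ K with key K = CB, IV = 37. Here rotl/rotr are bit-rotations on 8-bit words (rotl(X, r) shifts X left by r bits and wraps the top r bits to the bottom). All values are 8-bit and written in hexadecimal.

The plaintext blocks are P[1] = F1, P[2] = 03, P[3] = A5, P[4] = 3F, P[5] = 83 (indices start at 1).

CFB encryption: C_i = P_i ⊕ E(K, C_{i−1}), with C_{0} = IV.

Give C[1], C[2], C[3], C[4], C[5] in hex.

C[1] = A1, C[2] = 18, C[3] = 62, C[4] = C5, C[5] = AA

C[1]: E(K, 37) = 50; F1 ⊕ 50 = A1.
C[2]: E(K, A1) = 1B; 03 ⊕ 1B = 18.
C[3]: E(K, 18) = C7; A5 ⊕ C7 = 62.
C[4]: E(K, 62) = FA; 3F ⊕ FA = C5.
C[5]: E(K, C5) = 29; 83 ⊕ 29 = AA.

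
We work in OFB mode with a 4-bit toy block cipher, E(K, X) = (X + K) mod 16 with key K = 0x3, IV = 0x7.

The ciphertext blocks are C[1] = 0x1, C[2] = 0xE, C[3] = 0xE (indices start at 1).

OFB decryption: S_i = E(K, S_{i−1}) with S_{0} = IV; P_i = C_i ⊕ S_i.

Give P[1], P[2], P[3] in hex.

P[1] = 0xB, P[2] = 0x3, P[3] = 0xE

P[1]: S = E(K, 0x7) = 0xA; 0x1 ⊕ 0xA = 0xB.
P[2]: S = E(K, 0xA) = 0xD; 0xE ⊕ 0xD = 0x3.
P[3]: S = E(K, 0xD) = 0x0; 0xE ⊕ 0x0 = 0xE.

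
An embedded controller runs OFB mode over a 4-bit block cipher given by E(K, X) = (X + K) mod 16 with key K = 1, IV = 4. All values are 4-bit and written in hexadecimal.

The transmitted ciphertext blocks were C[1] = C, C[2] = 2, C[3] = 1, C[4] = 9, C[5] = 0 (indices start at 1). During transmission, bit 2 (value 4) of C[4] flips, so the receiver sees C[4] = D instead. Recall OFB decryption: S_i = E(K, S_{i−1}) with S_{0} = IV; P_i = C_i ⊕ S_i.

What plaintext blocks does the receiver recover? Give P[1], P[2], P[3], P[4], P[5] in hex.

P[1] = 9, P[2] = 4, P[3] = 6, P[4] = 5, P[5] = 9

Only C[4] changed, to D. In OFB, a change in C_i flips the same bit in P_i only; the keystream is unaffected. Decrypting the received ciphertext:
P[1]: S = E(K, 4) = 5; C ⊕ 5 = 9.
P[2]: S = E(K, 5) = 6; 2 ⊕ 6 = 4.
P[3]: S = E(K, 6) = 7; 1 ⊕ 7 = 6.
P[4]: S = E(K, 7) = 8; D ⊕ 8 = 5.
P[5]: S = E(K, 8) = 9; 0 ⊕ 9 = 9.
Blocks that differ from the original plaintext: P[4].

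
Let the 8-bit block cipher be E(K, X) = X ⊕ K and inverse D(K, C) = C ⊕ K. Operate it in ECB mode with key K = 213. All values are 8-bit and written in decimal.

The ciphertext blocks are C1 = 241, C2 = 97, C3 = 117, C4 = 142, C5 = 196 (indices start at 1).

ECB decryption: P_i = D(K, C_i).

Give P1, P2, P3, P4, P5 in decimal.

P1: D(K, 241) = 36.
P2: D(K, 97) = 180.
P3: D(K, 117) = 160.
P4: D(K, 142) = 91.
P5: D(K, 196) = 17.

P1 = 36, P2 = 180, P3 = 160, P4 = 91, P5 = 17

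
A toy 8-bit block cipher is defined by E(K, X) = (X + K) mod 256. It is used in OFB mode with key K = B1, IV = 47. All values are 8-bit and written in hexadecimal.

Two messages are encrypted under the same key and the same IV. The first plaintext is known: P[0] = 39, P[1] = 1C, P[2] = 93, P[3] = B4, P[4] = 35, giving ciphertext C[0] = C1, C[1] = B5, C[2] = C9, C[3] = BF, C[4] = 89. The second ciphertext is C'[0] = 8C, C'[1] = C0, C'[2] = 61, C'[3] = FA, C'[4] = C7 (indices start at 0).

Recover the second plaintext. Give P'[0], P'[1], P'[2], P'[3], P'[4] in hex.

P'[0] = 74, P'[1] = 69, P'[2] = 3B, P'[3] = F1, P'[4] = 7B

In OFB with a reused IV, both messages share the same keystream S_i, so C_i ⊕ C'_i = P_i ⊕ P'_i and thus P'_i = P_i ⊕ C_i ⊕ C'_i.
P'[0]: 39 ⊕ C1 ⊕ 8C = 74.
P'[1]: 1C ⊕ B5 ⊕ C0 = 69.
P'[2]: 93 ⊕ C9 ⊕ 61 = 3B.
P'[3]: B4 ⊕ BF ⊕ FA = F1.
P'[4]: 35 ⊕ 89 ⊕ C7 = 7B.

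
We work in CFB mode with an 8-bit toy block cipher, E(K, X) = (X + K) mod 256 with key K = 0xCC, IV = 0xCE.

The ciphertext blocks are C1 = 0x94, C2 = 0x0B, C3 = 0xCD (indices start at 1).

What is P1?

P1 = 0x0E

CFB decryption: P_i = C_i ⊕ E(K, C_{i−1}), with C_{0} = IV.
P1: E(K, 0xCE) = 0x9A; 0x94 ⊕ 0x9A = 0x0E.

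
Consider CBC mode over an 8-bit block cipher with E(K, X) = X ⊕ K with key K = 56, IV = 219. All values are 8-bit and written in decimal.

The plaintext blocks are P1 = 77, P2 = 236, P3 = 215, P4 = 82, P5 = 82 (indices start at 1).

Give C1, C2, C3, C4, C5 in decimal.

CBC encryption: C_i = E(K, P_i ⊕ C_{i−1}), with C_{0} = IV.
C1: P1 ⊕ 219 = 150; E(K, 150) = 174.
C2: P2 ⊕ 174 = 66; E(K, 66) = 122.
C3: P3 ⊕ 122 = 173; E(K, 173) = 149.
C4: P4 ⊕ 149 = 199; E(K, 199) = 255.
C5: P5 ⊕ 255 = 173; E(K, 173) = 149.

C1 = 174, C2 = 122, C3 = 149, C4 = 255, C5 = 149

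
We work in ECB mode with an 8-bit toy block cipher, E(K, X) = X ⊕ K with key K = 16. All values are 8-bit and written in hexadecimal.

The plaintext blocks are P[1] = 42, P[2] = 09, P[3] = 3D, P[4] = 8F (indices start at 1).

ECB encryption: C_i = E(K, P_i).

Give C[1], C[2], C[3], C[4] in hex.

C[1] = 54, C[2] = 1F, C[3] = 2B, C[4] = 99

C[1]: E(K, 42) = 54.
C[2]: E(K, 09) = 1F.
C[3]: E(K, 3D) = 2B.
C[4]: E(K, 8F) = 99.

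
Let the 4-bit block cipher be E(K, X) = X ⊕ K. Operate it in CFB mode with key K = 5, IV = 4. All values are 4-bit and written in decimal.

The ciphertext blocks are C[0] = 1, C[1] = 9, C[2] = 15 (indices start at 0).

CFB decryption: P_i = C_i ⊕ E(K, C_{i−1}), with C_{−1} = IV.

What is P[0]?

P[0] = 0

P[0]: E(K, 4) = 1; 1 ⊕ 1 = 0.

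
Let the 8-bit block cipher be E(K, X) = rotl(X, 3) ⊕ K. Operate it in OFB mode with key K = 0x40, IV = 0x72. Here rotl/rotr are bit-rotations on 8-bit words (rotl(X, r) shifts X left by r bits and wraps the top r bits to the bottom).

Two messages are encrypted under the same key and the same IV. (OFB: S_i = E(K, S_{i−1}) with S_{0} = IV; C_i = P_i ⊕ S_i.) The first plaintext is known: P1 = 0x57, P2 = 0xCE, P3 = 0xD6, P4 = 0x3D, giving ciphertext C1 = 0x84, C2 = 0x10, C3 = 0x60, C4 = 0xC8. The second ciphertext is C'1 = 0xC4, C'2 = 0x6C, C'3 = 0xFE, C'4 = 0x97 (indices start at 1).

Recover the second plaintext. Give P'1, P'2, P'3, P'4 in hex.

P'1 = 0x17, P'2 = 0xB2, P'3 = 0x48, P'4 = 0x62

In OFB with a reused IV, both messages share the same keystream S_i, so C_i ⊕ C'_i = P_i ⊕ P'_i and thus P'_i = P_i ⊕ C_i ⊕ C'_i.
P'1: 0x57 ⊕ 0x84 ⊕ 0xC4 = 0x17.
P'2: 0xCE ⊕ 0x10 ⊕ 0x6C = 0xB2.
P'3: 0xD6 ⊕ 0x60 ⊕ 0xFE = 0x48.
P'4: 0x3D ⊕ 0xC8 ⊕ 0x97 = 0x62.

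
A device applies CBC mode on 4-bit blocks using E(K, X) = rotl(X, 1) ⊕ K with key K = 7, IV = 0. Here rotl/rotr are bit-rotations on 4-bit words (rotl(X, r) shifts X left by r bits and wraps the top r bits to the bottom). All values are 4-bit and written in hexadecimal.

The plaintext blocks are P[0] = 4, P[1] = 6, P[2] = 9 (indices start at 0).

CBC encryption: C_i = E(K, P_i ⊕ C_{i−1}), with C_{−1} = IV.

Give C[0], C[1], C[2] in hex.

C[0] = F, C[1] = 4, C[2] = C

C[0]: P[0] ⊕ 0 = 4; E(K, 4) = F.
C[1]: P[1] ⊕ F = 9; E(K, 9) = 4.
C[2]: P[2] ⊕ 4 = D; E(K, D) = C.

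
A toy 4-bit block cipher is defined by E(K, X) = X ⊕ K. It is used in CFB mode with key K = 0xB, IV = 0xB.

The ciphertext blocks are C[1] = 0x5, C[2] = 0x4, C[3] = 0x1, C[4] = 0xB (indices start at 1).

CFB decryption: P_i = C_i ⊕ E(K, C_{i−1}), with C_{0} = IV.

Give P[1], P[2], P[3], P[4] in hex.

P[1] = 0x5, P[2] = 0xA, P[3] = 0xE, P[4] = 0x1

P[1]: E(K, 0xB) = 0x0; 0x5 ⊕ 0x0 = 0x5.
P[2]: E(K, 0x5) = 0xE; 0x4 ⊕ 0xE = 0xA.
P[3]: E(K, 0x4) = 0xF; 0x1 ⊕ 0xF = 0xE.
P[4]: E(K, 0x1) = 0xA; 0xB ⊕ 0xA = 0x1.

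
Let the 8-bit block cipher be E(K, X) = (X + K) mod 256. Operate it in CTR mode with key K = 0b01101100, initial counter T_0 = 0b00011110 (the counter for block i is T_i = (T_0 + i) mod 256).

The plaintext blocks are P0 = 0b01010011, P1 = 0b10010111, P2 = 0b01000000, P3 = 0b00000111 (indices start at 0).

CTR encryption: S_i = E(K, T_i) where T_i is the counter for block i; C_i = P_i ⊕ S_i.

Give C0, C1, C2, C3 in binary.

C0 = 0b11011001, C1 = 0b00011100, C2 = 0b11001100, C3 = 0b10001010

C0: T = 0b00011110, S = E(K, T) = 0b10001010; 0b01010011 ⊕ 0b10001010 = 0b11011001.
C1: T = 0b00011111, S = E(K, T) = 0b10001011; 0b10010111 ⊕ 0b10001011 = 0b00011100.
C2: T = 0b00100000, S = E(K, T) = 0b10001100; 0b01000000 ⊕ 0b10001100 = 0b11001100.
C3: T = 0b00100001, S = E(K, T) = 0b10001101; 0b00000111 ⊕ 0b10001101 = 0b10001010.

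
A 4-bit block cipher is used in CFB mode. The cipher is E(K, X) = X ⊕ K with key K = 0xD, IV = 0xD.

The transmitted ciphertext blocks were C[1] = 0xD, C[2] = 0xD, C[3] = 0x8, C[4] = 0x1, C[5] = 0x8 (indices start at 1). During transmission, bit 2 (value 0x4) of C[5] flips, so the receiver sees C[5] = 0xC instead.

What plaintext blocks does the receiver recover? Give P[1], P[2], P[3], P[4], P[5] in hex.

P[1] = 0xD, P[2] = 0xD, P[3] = 0x8, P[4] = 0x4, P[5] = 0x0

CFB decryption: P_i = C_i ⊕ E(K, C_{i−1}), with C_{0} = IV.
Only C[5] changed, to 0xC. In CFB, a change in C_i flips the same bit in P_i and garbles P_{i+1}. Decrypting the received ciphertext:
P[1]: E(K, 0xD) = 0x0; 0xD ⊕ 0x0 = 0xD.
P[2]: E(K, 0xD) = 0x0; 0xD ⊕ 0x0 = 0xD.
P[3]: E(K, 0xD) = 0x0; 0x8 ⊕ 0x0 = 0x8.
P[4]: E(K, 0x8) = 0x5; 0x1 ⊕ 0x5 = 0x4.
P[5]: E(K, 0x1) = 0xC; 0xC ⊕ 0xC = 0x0.
Blocks that differ from the original plaintext: P[5].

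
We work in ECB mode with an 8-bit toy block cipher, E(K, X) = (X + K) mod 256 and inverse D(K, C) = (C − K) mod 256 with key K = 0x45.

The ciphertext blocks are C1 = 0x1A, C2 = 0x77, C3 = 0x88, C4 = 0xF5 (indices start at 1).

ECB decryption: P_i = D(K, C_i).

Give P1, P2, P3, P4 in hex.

P1 = 0xD5, P2 = 0x32, P3 = 0x43, P4 = 0xB0

P1: D(K, 0x1A) = 0xD5.
P2: D(K, 0x77) = 0x32.
P3: D(K, 0x88) = 0x43.
P4: D(K, 0xF5) = 0xB0.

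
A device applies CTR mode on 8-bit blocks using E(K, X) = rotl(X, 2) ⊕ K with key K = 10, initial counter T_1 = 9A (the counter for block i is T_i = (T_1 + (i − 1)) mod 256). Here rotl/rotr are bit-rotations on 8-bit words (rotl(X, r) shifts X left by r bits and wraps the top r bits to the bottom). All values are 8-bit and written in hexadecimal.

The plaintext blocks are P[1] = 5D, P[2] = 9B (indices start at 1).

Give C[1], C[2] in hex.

C[1] = 27, C[2] = E5

CTR encryption: S_i = E(K, T_i) where T_i is the counter for block i; C_i = P_i ⊕ S_i.
C[1]: T = 9A, S = E(K, T) = 7A; 5D ⊕ 7A = 27.
C[2]: T = 9B, S = E(K, T) = 7E; 9B ⊕ 7E = E5.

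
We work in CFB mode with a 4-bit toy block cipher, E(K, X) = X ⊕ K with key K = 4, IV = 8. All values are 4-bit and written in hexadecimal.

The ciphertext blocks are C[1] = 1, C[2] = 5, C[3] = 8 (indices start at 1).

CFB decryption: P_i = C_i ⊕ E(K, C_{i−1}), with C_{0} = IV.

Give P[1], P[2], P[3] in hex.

P[1] = D, P[2] = 0, P[3] = 9

P[1]: E(K, 8) = C; 1 ⊕ C = D.
P[2]: E(K, 1) = 5; 5 ⊕ 5 = 0.
P[3]: E(K, 5) = 1; 8 ⊕ 1 = 9.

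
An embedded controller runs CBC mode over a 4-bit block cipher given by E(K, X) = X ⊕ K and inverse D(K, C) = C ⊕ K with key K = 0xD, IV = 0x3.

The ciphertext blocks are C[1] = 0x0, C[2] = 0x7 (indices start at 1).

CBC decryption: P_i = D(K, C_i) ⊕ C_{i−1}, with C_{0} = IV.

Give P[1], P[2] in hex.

P[1]: D(K, 0x0) = 0xD; 0xD ⊕ 0x3 = 0xE.
P[2]: D(K, 0x7) = 0xA; 0xA ⊕ 0x0 = 0xA.

P[1] = 0xE, P[2] = 0xA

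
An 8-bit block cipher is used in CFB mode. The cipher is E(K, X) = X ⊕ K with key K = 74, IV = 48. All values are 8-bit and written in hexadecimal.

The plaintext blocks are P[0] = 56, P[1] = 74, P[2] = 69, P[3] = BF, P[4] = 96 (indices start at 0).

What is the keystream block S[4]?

C8

CFB encryption: C_i = P_i ⊕ E(K, C_{i−1}), with C_{−1} = IV.
C[0]: E(K, 48) = 3C; 56 ⊕ 3C = 6A.
C[1]: E(K, 6A) = 1E; 74 ⊕ 1E = 6A.
C[2]: E(K, 6A) = 1E; 69 ⊕ 1E = 77.
C[3]: E(K, 77) = 03; BF ⊕ 03 = BC.
C[4]: E(K, BC) = C8; 96 ⊕ C8 = 5E.
So S[4] = C8.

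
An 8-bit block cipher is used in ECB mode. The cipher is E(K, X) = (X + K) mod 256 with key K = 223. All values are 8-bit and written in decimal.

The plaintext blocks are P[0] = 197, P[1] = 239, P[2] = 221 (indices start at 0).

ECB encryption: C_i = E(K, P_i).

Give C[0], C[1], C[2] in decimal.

C[0] = 164, C[1] = 206, C[2] = 188

C[0]: E(K, 197) = 164.
C[1]: E(K, 239) = 206.
C[2]: E(K, 221) = 188.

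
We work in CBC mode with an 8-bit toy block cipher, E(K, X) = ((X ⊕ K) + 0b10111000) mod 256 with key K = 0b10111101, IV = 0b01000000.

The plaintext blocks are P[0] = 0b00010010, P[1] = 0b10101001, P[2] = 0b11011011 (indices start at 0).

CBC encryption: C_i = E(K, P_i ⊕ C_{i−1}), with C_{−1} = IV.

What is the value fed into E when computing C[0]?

C[0]: P[0] ⊕ 0b01000000 = 0b01010010; E(K, 0b01010010) = 0b10100111.
So the input to E for block [0] is 0b01010010.

0b01010010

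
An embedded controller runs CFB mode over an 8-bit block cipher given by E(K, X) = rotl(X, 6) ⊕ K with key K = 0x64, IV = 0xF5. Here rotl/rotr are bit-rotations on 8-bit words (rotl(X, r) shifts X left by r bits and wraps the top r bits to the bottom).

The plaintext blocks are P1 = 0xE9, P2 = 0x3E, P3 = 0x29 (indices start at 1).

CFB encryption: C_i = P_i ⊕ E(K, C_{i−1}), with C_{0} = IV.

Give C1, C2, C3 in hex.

C1: E(K, 0xF5) = 0x19; 0xE9 ⊕ 0x19 = 0xF0.
C2: E(K, 0xF0) = 0x58; 0x3E ⊕ 0x58 = 0x66.
C3: E(K, 0x66) = 0xFD; 0x29 ⊕ 0xFD = 0xD4.

C1 = 0xF0, C2 = 0x66, C3 = 0xD4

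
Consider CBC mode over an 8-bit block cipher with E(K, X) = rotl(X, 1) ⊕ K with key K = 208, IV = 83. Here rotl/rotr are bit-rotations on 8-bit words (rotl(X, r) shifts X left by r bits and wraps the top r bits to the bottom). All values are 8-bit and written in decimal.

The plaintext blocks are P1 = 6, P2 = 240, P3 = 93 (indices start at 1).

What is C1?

C1 = 122

CBC encryption: C_i = E(K, P_i ⊕ C_{i−1}), with C_{0} = IV.
C1: P1 ⊕ 83 = 85; E(K, 85) = 122.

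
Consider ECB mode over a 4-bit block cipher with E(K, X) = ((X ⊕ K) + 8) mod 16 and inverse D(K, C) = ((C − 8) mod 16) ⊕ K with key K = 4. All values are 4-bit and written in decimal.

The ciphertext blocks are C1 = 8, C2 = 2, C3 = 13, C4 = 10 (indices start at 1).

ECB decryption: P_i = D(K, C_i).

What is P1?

P1: D(K, 8) = 4.

P1 = 4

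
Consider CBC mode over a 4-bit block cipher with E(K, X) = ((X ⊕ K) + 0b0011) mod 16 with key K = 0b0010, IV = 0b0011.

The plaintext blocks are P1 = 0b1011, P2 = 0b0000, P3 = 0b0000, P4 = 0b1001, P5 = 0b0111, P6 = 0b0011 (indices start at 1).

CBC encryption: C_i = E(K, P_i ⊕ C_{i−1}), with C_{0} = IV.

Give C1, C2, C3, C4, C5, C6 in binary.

C1: P1 ⊕ 0b0011 = 0b1000; E(K, 0b1000) = 0b1101.
C2: P2 ⊕ 0b1101 = 0b1101; E(K, 0b1101) = 0b0010.
C3: P3 ⊕ 0b0010 = 0b0010; E(K, 0b0010) = 0b0011.
C4: P4 ⊕ 0b0011 = 0b1010; E(K, 0b1010) = 0b1011.
C5: P5 ⊕ 0b1011 = 0b1100; E(K, 0b1100) = 0b0001.
C6: P6 ⊕ 0b0001 = 0b0010; E(K, 0b0010) = 0b0011.

C1 = 0b1101, C2 = 0b0010, C3 = 0b0011, C4 = 0b1011, C5 = 0b0001, C6 = 0b0011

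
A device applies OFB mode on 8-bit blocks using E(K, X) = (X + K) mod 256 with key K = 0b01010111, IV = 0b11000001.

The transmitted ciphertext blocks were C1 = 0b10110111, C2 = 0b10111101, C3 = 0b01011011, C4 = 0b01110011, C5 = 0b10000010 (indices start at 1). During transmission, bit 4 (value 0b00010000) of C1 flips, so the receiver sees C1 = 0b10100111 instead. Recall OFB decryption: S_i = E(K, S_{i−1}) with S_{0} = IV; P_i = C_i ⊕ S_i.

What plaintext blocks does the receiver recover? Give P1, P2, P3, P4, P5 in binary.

P1 = 0b10111111, P2 = 0b11010010, P3 = 0b10011101, P4 = 0b01101110, P5 = 0b11110110

Only C1 changed, to 0b10100111. In OFB, a change in C_i flips the same bit in P_i only; the keystream is unaffected. Decrypting the received ciphertext:
P1: S = E(K, 0b11000001) = 0b00011000; 0b10100111 ⊕ 0b00011000 = 0b10111111.
P2: S = E(K, 0b00011000) = 0b01101111; 0b10111101 ⊕ 0b01101111 = 0b11010010.
P3: S = E(K, 0b01101111) = 0b11000110; 0b01011011 ⊕ 0b11000110 = 0b10011101.
P4: S = E(K, 0b11000110) = 0b00011101; 0b01110011 ⊕ 0b00011101 = 0b01101110.
P5: S = E(K, 0b00011101) = 0b01110100; 0b10000010 ⊕ 0b01110100 = 0b11110110.
Blocks that differ from the original plaintext: P1.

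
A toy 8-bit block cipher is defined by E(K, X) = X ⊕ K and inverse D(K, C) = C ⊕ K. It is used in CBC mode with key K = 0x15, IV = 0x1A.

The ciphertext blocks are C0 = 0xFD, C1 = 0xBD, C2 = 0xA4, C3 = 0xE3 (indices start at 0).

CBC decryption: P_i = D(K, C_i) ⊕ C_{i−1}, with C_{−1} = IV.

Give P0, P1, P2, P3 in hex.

P0: D(K, 0xFD) = 0xE8; 0xE8 ⊕ 0x1A = 0xF2.
P1: D(K, 0xBD) = 0xA8; 0xA8 ⊕ 0xFD = 0x55.
P2: D(K, 0xA4) = 0xB1; 0xB1 ⊕ 0xBD = 0x0C.
P3: D(K, 0xE3) = 0xF6; 0xF6 ⊕ 0xA4 = 0x52.

P0 = 0xF2, P1 = 0x55, P2 = 0x0C, P3 = 0x52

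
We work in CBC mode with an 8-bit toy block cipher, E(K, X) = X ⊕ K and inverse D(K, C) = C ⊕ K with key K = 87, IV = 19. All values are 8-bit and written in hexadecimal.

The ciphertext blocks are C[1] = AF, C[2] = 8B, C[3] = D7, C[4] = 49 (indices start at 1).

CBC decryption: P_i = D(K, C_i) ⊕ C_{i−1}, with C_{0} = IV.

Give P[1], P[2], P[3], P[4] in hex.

P[1] = 31, P[2] = A3, P[3] = DB, P[4] = 19

P[1]: D(K, AF) = 28; 28 ⊕ 19 = 31.
P[2]: D(K, 8B) = 0C; 0C ⊕ AF = A3.
P[3]: D(K, D7) = 50; 50 ⊕ 8B = DB.
P[4]: D(K, 49) = CE; CE ⊕ D7 = 19.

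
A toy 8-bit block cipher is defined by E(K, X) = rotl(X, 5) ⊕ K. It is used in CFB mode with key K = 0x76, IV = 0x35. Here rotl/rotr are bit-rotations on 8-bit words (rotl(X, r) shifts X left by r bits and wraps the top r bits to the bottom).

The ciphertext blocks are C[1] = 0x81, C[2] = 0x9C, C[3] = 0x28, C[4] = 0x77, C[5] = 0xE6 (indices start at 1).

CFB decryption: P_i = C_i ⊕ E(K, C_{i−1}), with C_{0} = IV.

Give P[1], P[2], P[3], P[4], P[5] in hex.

P[1] = 0x51, P[2] = 0xDA, P[3] = 0xCD, P[4] = 0x04, P[5] = 0x7E

P[1]: E(K, 0x35) = 0xD0; 0x81 ⊕ 0xD0 = 0x51.
P[2]: E(K, 0x81) = 0x46; 0x9C ⊕ 0x46 = 0xDA.
P[3]: E(K, 0x9C) = 0xE5; 0x28 ⊕ 0xE5 = 0xCD.
P[4]: E(K, 0x28) = 0x73; 0x77 ⊕ 0x73 = 0x04.
P[5]: E(K, 0x77) = 0x98; 0xE6 ⊕ 0x98 = 0x7E.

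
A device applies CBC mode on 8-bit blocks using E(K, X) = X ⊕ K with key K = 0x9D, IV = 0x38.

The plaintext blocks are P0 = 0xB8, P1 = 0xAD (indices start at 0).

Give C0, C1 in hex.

CBC encryption: C_i = E(K, P_i ⊕ C_{i−1}), with C_{−1} = IV.
C0: P0 ⊕ 0x38 = 0x80; E(K, 0x80) = 0x1D.
C1: P1 ⊕ 0x1D = 0xB0; E(K, 0xB0) = 0x2D.

C0 = 0x1D, C1 = 0x2D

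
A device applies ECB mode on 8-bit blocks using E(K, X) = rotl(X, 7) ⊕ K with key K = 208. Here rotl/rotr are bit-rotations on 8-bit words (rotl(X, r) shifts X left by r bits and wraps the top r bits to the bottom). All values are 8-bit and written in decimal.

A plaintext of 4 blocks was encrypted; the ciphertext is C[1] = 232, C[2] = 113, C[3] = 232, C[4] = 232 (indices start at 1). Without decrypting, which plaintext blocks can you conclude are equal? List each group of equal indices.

P[1] = P[3] = P[4]

ECB encrypts each block independently with the same key, so equal ciphertext blocks imply equal plaintext blocks.
C[1] = C[3] = C[4] = 232, so P[1] = P[3] = P[4].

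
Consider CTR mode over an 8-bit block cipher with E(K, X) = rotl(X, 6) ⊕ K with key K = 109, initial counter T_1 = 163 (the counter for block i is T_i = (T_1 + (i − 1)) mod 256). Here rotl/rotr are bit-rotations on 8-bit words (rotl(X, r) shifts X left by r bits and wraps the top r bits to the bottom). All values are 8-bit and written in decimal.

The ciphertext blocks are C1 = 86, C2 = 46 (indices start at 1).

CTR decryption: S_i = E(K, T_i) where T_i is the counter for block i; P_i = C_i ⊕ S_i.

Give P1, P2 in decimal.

P1 = 211, P2 = 106

P1: T = 163, S = E(K, T) = 133; 86 ⊕ 133 = 211.
P2: T = 164, S = E(K, T) = 68; 46 ⊕ 68 = 106.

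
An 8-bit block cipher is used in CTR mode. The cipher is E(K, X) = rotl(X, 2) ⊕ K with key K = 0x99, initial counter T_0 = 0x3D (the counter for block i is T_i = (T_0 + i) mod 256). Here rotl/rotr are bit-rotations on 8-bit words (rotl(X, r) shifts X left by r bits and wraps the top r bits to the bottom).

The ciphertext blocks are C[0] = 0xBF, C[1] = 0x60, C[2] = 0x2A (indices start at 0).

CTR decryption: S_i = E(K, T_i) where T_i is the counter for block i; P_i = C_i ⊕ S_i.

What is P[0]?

P[0] = 0xD2

P[0]: T = 0x3D, S = E(K, T) = 0x6D; 0xBF ⊕ 0x6D = 0xD2.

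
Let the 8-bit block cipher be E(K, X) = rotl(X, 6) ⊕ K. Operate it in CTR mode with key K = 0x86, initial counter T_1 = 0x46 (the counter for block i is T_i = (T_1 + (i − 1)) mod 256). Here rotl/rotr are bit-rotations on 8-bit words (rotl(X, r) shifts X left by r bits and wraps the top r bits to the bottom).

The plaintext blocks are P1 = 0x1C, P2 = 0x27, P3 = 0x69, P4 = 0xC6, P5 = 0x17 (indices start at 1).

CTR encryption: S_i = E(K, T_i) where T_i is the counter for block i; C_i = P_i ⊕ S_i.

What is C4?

C1: T = 0x46, S = E(K, T) = 0x17; 0x1C ⊕ 0x17 = 0x0B.
C2: T = 0x47, S = E(K, T) = 0x57; 0x27 ⊕ 0x57 = 0x70.
C3: T = 0x48, S = E(K, T) = 0x94; 0x69 ⊕ 0x94 = 0xFD.
C4: T = 0x49, S = E(K, T) = 0xD4; 0xC6 ⊕ 0xD4 = 0x12.

C4 = 0x12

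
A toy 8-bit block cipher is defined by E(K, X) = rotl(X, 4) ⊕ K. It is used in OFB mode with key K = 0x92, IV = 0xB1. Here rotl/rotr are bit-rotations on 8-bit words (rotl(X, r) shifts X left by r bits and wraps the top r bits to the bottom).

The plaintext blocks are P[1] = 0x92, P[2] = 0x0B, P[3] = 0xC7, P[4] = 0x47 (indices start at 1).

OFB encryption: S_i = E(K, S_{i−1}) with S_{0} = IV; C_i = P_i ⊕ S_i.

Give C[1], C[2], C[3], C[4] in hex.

C[1]: S = E(K, 0xB1) = 0x89; 0x92 ⊕ 0x89 = 0x1B.
C[2]: S = E(K, 0x89) = 0x0A; 0x0B ⊕ 0x0A = 0x01.
C[3]: S = E(K, 0x0A) = 0x32; 0xC7 ⊕ 0x32 = 0xF5.
C[4]: S = E(K, 0x32) = 0xB1; 0x47 ⊕ 0xB1 = 0xF6.

C[1] = 0x1B, C[2] = 0x01, C[3] = 0xF5, C[4] = 0xF6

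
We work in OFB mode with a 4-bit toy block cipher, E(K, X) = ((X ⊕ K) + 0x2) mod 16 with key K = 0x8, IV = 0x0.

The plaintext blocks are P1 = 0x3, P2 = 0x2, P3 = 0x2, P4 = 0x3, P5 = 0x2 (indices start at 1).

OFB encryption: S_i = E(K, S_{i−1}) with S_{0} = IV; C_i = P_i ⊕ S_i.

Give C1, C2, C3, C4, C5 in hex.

C1 = 0x9, C2 = 0x6, C3 = 0xC, C4 = 0xB, C5 = 0x0

C1: S = E(K, 0x0) = 0xA; 0x3 ⊕ 0xA = 0x9.
C2: S = E(K, 0xA) = 0x4; 0x2 ⊕ 0x4 = 0x6.
C3: S = E(K, 0x4) = 0xE; 0x2 ⊕ 0xE = 0xC.
C4: S = E(K, 0xE) = 0x8; 0x3 ⊕ 0x8 = 0xB.
C5: S = E(K, 0x8) = 0x2; 0x2 ⊕ 0x2 = 0x0.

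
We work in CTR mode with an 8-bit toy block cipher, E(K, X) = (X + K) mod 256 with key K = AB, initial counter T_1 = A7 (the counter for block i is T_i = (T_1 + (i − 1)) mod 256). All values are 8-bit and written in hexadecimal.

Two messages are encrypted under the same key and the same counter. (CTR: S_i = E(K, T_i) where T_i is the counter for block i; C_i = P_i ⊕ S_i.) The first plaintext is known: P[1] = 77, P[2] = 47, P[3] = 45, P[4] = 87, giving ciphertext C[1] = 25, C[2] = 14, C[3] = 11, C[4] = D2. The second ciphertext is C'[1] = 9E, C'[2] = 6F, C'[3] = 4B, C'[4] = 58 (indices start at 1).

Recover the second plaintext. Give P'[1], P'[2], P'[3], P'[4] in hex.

P'[1] = CC, P'[2] = 3C, P'[3] = 1F, P'[4] = 0D

In CTR with a reused counter, both messages share the same keystream S_i, so C_i ⊕ C'_i = P_i ⊕ P'_i and thus P'_i = P_i ⊕ C_i ⊕ C'_i.
P'[1]: 77 ⊕ 25 ⊕ 9E = CC.
P'[2]: 47 ⊕ 14 ⊕ 6F = 3C.
P'[3]: 45 ⊕ 11 ⊕ 4B = 1F.
P'[4]: 87 ⊕ D2 ⊕ 58 = 0D.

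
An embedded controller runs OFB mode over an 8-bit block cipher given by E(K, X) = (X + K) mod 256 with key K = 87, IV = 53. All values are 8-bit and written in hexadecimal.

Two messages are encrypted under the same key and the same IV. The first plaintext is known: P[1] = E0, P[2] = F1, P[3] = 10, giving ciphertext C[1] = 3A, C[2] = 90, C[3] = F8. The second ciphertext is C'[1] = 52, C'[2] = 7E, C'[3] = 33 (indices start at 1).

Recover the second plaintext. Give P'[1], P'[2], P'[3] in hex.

P'[1] = 88, P'[2] = 1F, P'[3] = DB

In OFB with a reused IV, both messages share the same keystream S_i, so C_i ⊕ C'_i = P_i ⊕ P'_i and thus P'_i = P_i ⊕ C_i ⊕ C'_i.
P'[1]: E0 ⊕ 3A ⊕ 52 = 88.
P'[2]: F1 ⊕ 90 ⊕ 7E = 1F.
P'[3]: 10 ⊕ F8 ⊕ 33 = DB.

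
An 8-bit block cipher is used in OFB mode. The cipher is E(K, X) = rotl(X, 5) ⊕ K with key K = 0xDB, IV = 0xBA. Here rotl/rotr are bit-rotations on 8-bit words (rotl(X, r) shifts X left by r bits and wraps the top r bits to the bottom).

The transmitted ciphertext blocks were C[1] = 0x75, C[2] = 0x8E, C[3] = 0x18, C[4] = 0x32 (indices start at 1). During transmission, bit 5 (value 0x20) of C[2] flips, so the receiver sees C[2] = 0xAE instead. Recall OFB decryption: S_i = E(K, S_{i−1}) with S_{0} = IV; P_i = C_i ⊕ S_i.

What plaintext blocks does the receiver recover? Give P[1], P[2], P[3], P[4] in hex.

Only C[2] changed, to 0xAE. In OFB, a change in C_i flips the same bit in P_i only; the keystream is unaffected. Decrypting the received ciphertext:
P[1]: S = E(K, 0xBA) = 0x8C; 0x75 ⊕ 0x8C = 0xF9.
P[2]: S = E(K, 0x8C) = 0x4A; 0xAE ⊕ 0x4A = 0xE4.
P[3]: S = E(K, 0x4A) = 0x92; 0x18 ⊕ 0x92 = 0x8A.
P[4]: S = E(K, 0x92) = 0x89; 0x32 ⊕ 0x89 = 0xBB.
Blocks that differ from the original plaintext: P[2].

P[1] = 0xF9, P[2] = 0xE4, P[3] = 0x8A, P[4] = 0xBB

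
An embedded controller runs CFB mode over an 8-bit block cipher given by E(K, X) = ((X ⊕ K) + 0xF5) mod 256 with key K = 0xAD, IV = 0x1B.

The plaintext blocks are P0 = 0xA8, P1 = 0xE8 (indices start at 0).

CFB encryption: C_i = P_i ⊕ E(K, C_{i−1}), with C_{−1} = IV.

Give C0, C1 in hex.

C0 = 0x03, C1 = 0x4B

C0: E(K, 0x1B) = 0xAB; 0xA8 ⊕ 0xAB = 0x03.
C1: E(K, 0x03) = 0xA3; 0xE8 ⊕ 0xA3 = 0x4B.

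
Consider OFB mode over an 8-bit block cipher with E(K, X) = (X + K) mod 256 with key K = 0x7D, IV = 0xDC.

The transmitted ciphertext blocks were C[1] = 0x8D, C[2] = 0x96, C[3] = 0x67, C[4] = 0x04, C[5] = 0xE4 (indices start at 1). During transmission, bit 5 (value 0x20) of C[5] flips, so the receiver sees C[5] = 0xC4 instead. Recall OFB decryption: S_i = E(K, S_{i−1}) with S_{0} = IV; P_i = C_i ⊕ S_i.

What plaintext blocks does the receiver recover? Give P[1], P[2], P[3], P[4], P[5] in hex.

P[1] = 0xD4, P[2] = 0x40, P[3] = 0x34, P[4] = 0xD4, P[5] = 0x89

Only C[5] changed, to 0xC4. In OFB, a change in C_i flips the same bit in P_i only; the keystream is unaffected. Decrypting the received ciphertext:
P[1]: S = E(K, 0xDC) = 0x59; 0x8D ⊕ 0x59 = 0xD4.
P[2]: S = E(K, 0x59) = 0xD6; 0x96 ⊕ 0xD6 = 0x40.
P[3]: S = E(K, 0xD6) = 0x53; 0x67 ⊕ 0x53 = 0x34.
P[4]: S = E(K, 0x53) = 0xD0; 0x04 ⊕ 0xD0 = 0xD4.
P[5]: S = E(K, 0xD0) = 0x4D; 0xC4 ⊕ 0x4D = 0x89.
Blocks that differ from the original plaintext: P[5].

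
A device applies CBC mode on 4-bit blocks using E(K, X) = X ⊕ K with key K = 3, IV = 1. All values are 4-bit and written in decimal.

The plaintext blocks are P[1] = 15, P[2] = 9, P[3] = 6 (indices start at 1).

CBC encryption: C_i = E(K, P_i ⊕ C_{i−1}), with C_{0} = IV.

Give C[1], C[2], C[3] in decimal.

C[1] = 13, C[2] = 7, C[3] = 2

C[1]: P[1] ⊕ 1 = 14; E(K, 14) = 13.
C[2]: P[2] ⊕ 13 = 4; E(K, 4) = 7.
C[3]: P[3] ⊕ 7 = 1; E(K, 1) = 2.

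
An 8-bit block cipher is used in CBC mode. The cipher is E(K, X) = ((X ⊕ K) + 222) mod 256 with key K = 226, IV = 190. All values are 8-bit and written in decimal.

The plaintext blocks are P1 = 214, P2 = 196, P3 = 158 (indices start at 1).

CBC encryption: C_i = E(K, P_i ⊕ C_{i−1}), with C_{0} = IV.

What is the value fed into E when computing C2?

C1: P1 ⊕ 190 = 104; E(K, 104) = 104.
C2: P2 ⊕ 104 = 172; E(K, 172) = 44.
So the input to E for block 2 is 172.

172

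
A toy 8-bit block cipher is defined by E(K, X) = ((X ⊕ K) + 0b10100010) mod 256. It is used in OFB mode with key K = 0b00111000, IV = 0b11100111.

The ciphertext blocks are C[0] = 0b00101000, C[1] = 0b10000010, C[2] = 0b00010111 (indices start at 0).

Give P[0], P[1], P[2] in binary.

OFB decryption: S_i = E(K, S_{i−1}) with S_{−1} = IV; P_i = C_i ⊕ S_i.
P[0]: S = E(K, 0b11100111) = 0b10000001; 0b00101000 ⊕ 0b10000001 = 0b10101001.
P[1]: S = E(K, 0b10000001) = 0b01011011; 0b10000010 ⊕ 0b01011011 = 0b11011001.
P[2]: S = E(K, 0b01011011) = 0b00000101; 0b00010111 ⊕ 0b00000101 = 0b00010010.

P[0] = 0b10101001, P[1] = 0b11011001, P[2] = 0b00010010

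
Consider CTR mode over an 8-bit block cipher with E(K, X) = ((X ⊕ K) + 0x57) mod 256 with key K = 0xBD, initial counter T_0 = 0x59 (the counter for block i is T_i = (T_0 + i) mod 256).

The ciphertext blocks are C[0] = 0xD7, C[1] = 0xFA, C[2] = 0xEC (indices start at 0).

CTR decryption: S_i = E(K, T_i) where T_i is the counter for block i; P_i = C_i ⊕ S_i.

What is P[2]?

P[2]: T = 0x5B, S = E(K, T) = 0x3D; 0xEC ⊕ 0x3D = 0xD1.

P[2] = 0xD1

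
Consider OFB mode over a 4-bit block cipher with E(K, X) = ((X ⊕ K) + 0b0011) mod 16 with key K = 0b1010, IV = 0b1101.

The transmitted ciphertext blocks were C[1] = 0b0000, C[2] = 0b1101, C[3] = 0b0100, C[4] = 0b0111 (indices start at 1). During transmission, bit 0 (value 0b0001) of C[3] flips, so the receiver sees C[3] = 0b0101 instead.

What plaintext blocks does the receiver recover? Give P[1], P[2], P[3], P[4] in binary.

P[1] = 0b1010, P[2] = 0b1110, P[3] = 0b1001, P[4] = 0b1110

OFB decryption: S_i = E(K, S_{i−1}) with S_{0} = IV; P_i = C_i ⊕ S_i.
Only C[3] changed, to 0b0101. In OFB, a change in C_i flips the same bit in P_i only; the keystream is unaffected. Decrypting the received ciphertext:
P[1]: S = E(K, 0b1101) = 0b1010; 0b0000 ⊕ 0b1010 = 0b1010.
P[2]: S = E(K, 0b1010) = 0b0011; 0b1101 ⊕ 0b0011 = 0b1110.
P[3]: S = E(K, 0b0011) = 0b1100; 0b0101 ⊕ 0b1100 = 0b1001.
P[4]: S = E(K, 0b1100) = 0b1001; 0b0111 ⊕ 0b1001 = 0b1110.
Blocks that differ from the original plaintext: P[3].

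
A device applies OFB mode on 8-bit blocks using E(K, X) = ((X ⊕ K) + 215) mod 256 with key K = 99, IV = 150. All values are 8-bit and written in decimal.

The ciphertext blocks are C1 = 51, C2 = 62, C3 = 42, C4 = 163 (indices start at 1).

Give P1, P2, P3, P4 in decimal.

P1 = 255, P2 = 184, P3 = 150, P4 = 21

OFB decryption: S_i = E(K, S_{i−1}) with S_{0} = IV; P_i = C_i ⊕ S_i.
P1: S = E(K, 150) = 204; 51 ⊕ 204 = 255.
P2: S = E(K, 204) = 134; 62 ⊕ 134 = 184.
P3: S = E(K, 134) = 188; 42 ⊕ 188 = 150.
P4: S = E(K, 188) = 182; 163 ⊕ 182 = 21.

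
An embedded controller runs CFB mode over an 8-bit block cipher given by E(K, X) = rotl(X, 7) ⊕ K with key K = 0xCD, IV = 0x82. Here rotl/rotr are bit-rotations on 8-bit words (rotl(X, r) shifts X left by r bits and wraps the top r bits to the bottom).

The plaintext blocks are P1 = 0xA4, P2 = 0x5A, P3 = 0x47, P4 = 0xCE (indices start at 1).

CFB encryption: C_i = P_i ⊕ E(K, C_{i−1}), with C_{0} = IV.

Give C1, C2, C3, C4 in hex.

C1 = 0x28, C2 = 0x83, C3 = 0x4B, C4 = 0xA6

C1: E(K, 0x82) = 0x8C; 0xA4 ⊕ 0x8C = 0x28.
C2: E(K, 0x28) = 0xD9; 0x5A ⊕ 0xD9 = 0x83.
C3: E(K, 0x83) = 0x0C; 0x47 ⊕ 0x0C = 0x4B.
C4: E(K, 0x4B) = 0x68; 0xCE ⊕ 0x68 = 0xA6.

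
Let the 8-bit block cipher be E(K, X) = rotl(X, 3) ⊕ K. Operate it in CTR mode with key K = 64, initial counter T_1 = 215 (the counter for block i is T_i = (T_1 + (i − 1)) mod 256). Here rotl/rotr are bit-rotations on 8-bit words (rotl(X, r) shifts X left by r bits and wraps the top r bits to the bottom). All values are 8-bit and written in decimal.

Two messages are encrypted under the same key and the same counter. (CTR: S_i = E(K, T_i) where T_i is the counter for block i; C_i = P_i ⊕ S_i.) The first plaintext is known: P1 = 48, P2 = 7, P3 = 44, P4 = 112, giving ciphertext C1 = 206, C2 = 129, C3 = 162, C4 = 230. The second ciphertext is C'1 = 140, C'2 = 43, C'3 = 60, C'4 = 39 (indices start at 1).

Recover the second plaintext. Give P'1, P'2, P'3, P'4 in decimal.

P'1 = 114, P'2 = 173, P'3 = 178, P'4 = 177

In CTR with a reused counter, both messages share the same keystream S_i, so C_i ⊕ C'_i = P_i ⊕ P'_i and thus P'_i = P_i ⊕ C_i ⊕ C'_i.
P'1: 48 ⊕ 206 ⊕ 140 = 114.
P'2: 7 ⊕ 129 ⊕ 43 = 173.
P'3: 44 ⊕ 162 ⊕ 60 = 178.
P'4: 112 ⊕ 230 ⊕ 39 = 177.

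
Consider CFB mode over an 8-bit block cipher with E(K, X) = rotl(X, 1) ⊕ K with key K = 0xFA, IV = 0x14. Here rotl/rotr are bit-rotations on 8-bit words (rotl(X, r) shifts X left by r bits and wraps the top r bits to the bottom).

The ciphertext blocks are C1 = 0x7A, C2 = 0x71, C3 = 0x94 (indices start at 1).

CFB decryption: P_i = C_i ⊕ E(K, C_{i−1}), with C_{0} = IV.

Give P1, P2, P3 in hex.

P1: E(K, 0x14) = 0xD2; 0x7A ⊕ 0xD2 = 0xA8.
P2: E(K, 0x7A) = 0x0E; 0x71 ⊕ 0x0E = 0x7F.
P3: E(K, 0x71) = 0x18; 0x94 ⊕ 0x18 = 0x8C.

P1 = 0xA8, P2 = 0x7F, P3 = 0x8C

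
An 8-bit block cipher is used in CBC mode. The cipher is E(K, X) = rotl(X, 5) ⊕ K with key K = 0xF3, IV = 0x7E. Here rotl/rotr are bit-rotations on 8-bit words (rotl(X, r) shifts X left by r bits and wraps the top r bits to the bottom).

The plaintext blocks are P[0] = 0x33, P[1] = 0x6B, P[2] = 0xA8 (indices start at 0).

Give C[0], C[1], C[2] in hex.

C[0] = 0x5A, C[1] = 0xD5, C[2] = 0x5C

CBC encryption: C_i = E(K, P_i ⊕ C_{i−1}), with C_{−1} = IV.
C[0]: P[0] ⊕ 0x7E = 0x4D; E(K, 0x4D) = 0x5A.
C[1]: P[1] ⊕ 0x5A = 0x31; E(K, 0x31) = 0xD5.
C[2]: P[2] ⊕ 0xD5 = 0x7D; E(K, 0x7D) = 0x5C.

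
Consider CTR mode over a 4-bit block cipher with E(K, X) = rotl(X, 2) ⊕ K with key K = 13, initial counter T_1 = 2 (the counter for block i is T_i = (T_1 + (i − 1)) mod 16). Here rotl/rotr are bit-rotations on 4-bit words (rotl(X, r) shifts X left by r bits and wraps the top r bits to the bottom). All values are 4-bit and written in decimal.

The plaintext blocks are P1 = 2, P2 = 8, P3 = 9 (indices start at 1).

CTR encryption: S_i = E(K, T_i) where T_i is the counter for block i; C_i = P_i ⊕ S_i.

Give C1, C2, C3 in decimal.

C1: T = 2, S = E(K, T) = 5; 2 ⊕ 5 = 7.
C2: T = 3, S = E(K, T) = 1; 8 ⊕ 1 = 9.
C3: T = 4, S = E(K, T) = 12; 9 ⊕ 12 = 5.

C1 = 7, C2 = 9, C3 = 5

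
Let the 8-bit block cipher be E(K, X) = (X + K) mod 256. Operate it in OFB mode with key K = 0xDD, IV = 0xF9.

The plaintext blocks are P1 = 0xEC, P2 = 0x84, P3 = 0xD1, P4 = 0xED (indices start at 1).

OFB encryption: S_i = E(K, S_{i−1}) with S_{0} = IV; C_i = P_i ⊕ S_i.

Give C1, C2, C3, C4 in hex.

C1: S = E(K, 0xF9) = 0xD6; 0xEC ⊕ 0xD6 = 0x3A.
C2: S = E(K, 0xD6) = 0xB3; 0x84 ⊕ 0xB3 = 0x37.
C3: S = E(K, 0xB3) = 0x90; 0xD1 ⊕ 0x90 = 0x41.
C4: S = E(K, 0x90) = 0x6D; 0xED ⊕ 0x6D = 0x80.

C1 = 0x3A, C2 = 0x37, C3 = 0x41, C4 = 0x80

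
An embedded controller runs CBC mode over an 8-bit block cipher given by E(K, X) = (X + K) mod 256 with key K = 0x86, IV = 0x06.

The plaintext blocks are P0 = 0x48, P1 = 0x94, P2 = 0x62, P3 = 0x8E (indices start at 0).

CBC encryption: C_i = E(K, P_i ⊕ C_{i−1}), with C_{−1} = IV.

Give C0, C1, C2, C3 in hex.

C0 = 0xD4, C1 = 0xC6, C2 = 0x2A, C3 = 0x2A

C0: P0 ⊕ 0x06 = 0x4E; E(K, 0x4E) = 0xD4.
C1: P1 ⊕ 0xD4 = 0x40; E(K, 0x40) = 0xC6.
C2: P2 ⊕ 0xC6 = 0xA4; E(K, 0xA4) = 0x2A.
C3: P3 ⊕ 0x2A = 0xA4; E(K, 0xA4) = 0x2A.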